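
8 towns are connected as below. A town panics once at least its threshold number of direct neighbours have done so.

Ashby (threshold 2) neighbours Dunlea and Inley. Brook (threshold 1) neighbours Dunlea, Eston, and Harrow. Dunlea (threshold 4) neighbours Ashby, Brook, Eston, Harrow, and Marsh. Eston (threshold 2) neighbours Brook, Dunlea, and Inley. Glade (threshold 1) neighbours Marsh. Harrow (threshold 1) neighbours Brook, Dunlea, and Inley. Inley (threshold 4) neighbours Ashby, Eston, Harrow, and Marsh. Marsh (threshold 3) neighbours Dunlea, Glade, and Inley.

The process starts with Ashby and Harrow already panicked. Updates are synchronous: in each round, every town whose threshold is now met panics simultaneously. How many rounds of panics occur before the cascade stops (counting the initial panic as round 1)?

2

Round 1 — Ashby, Harrow panic (initial).
Round 2 — checking thresholds:
  Brook: 1 of 3 neighbours ≥ 1, panics.
  Dunlea: 2 of 5 neighbours < 4, below threshold.
  Inley: 2 of 4 neighbours < 4, below threshold.
Round 3 — no new panics; cascade stops.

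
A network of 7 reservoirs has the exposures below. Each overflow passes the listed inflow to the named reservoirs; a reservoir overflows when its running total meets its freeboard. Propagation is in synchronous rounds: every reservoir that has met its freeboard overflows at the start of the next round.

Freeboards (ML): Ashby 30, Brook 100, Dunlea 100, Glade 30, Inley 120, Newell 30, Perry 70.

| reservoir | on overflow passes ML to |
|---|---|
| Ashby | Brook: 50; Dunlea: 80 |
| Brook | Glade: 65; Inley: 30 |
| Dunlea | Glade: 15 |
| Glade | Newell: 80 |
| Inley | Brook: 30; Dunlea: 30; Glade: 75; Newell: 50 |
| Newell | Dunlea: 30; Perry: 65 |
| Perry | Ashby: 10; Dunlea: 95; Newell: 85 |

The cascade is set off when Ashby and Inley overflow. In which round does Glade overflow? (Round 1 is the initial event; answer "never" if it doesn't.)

Round 1 — Ashby, Inley overflow (initial).
  Brook: +50+30 → 80 < 100
  Dunlea: +80+30 → 110 ≥ 100
  Glade: +75 → 75 ≥ 30
  Newell: +50 → 50 ≥ 30
Round 2 — Dunlea, Glade, Newell overflow.
  Perry: +65 → 65 < 70
No further overflows.

2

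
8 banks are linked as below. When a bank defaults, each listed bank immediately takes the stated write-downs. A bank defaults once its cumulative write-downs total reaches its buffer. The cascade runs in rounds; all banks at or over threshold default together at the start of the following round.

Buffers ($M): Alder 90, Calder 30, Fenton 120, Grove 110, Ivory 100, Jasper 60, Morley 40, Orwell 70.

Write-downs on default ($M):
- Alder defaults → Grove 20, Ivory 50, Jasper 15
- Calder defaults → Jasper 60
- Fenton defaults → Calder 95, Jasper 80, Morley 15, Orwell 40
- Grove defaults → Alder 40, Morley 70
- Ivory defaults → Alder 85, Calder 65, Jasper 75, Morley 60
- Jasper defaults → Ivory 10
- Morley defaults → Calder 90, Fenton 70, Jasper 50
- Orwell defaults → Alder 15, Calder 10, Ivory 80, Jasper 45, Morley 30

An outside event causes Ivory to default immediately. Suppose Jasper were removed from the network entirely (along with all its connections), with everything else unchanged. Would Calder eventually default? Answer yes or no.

With Jasper removed:
Round 1 — Ivory defaults (initial).
  Alder: +85 → 85 < 90
  Calder: +65 → 65 ≥ 30
  Morley: +60 → 60 ≥ 40
Round 2 — Calder, Morley default.
  Fenton: +70 → 70 < 120
No further defaults.

yes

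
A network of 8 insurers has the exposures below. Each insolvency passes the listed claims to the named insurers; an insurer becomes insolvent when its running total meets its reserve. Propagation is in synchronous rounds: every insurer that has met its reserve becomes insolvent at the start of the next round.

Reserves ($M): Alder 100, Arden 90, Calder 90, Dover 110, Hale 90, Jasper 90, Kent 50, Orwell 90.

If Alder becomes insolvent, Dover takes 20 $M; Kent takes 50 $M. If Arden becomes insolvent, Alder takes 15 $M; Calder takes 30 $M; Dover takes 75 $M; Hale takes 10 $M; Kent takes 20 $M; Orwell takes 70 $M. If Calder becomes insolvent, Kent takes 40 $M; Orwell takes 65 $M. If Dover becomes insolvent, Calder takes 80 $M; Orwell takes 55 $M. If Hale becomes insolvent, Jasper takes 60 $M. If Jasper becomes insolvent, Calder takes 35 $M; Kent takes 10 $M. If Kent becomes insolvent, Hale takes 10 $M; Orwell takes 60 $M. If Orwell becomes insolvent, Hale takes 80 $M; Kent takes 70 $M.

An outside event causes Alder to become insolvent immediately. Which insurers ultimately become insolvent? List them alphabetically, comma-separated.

Round 1 — Alder becomes insolvent (initial).
  Dover: +20 → 20 < 110
  Kent: +50 → 50 ≥ 50
Round 2 — Kent becomes insolvent.
  Hale: +10 → 10 < 90
  Orwell: +60 → 60 < 90
No further insolvencies.

Alder, Kent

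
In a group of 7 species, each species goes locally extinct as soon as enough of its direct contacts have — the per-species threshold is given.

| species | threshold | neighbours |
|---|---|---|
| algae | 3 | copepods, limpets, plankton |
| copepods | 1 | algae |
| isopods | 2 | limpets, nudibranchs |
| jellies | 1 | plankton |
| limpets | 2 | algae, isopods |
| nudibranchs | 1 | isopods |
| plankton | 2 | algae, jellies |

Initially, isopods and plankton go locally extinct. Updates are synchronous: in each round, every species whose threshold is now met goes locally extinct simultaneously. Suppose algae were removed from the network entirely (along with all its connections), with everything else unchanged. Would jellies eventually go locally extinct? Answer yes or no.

With algae removed:
Round 1 — isopods, plankton go locally extinct (initial).
Round 2 — checking thresholds:
  jellies: 1 of 1 neighbours ≥ 1, goes locally extinct.
  limpets: 1 of 1 neighbours < 2, below threshold.
  nudibranchs: 1 of 1 neighbours ≥ 1, goes locally extinct.
Round 3 — no new extinctions; cascade stops.

yes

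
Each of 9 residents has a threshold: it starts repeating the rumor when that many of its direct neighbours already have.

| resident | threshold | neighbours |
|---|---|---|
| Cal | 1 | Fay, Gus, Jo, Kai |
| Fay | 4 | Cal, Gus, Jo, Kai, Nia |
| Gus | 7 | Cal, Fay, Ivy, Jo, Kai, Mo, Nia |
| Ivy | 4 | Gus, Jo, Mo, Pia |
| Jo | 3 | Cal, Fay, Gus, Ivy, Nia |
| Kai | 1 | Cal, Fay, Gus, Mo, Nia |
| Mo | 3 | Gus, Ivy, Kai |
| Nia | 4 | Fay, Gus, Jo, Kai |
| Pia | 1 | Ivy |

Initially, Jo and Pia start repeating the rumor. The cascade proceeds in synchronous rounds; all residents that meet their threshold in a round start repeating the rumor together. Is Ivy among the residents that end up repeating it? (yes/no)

Round 1 — Jo, Pia start repeating the rumor (initial).
Round 2 — checking thresholds:
  Cal: 1 of 4 neighbours ≥ 1, starts repeating the rumor.
  Fay: 1 of 5 neighbours < 4, holds.
  Gus: 1 of 7 neighbours < 7, holds.
  Ivy: 2 of 4 neighbours < 4, holds.
  Nia: 1 of 4 neighbours < 4, holds.
Round 3 — checking thresholds:
  Fay: 2 of 5 neighbours < 4, holds.
  Gus: 2 of 7 neighbours < 7, holds.
  Ivy: 2 of 4 neighbours < 4, holds.
  Kai: 1 of 5 neighbours ≥ 1, starts repeating the rumor.
  Nia: 1 of 4 neighbours < 4, holds.
Round 4 — no new spreads; cascade stops.

no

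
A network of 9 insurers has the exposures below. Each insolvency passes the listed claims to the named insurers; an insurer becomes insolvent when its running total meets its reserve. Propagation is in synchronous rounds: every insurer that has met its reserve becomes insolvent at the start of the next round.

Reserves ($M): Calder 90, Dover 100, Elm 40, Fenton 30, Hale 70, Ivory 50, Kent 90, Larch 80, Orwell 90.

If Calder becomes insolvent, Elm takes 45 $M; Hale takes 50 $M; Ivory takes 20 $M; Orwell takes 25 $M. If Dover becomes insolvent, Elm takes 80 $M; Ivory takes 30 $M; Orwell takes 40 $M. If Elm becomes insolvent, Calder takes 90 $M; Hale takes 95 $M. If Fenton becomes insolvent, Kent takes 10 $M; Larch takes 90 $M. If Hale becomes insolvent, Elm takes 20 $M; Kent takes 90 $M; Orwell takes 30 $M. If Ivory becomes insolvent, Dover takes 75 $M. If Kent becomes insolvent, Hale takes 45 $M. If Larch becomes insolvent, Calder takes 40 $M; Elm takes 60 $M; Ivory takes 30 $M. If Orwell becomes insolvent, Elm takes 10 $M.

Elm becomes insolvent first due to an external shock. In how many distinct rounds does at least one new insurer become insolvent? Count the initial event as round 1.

Round 1 — Elm becomes insolvent (initial).
  Calder: +90 → 90 ≥ 90
  Hale: +95 → 95 ≥ 70
Round 2 — Calder, Hale become insolvent.
  Ivory: +20 → 20 < 50
  Kent: +90 → 90 ≥ 90
  Orwell: +25+30 → 55 < 90
Round 3 — Kent becomes insolvent.
No further insolvencies.

3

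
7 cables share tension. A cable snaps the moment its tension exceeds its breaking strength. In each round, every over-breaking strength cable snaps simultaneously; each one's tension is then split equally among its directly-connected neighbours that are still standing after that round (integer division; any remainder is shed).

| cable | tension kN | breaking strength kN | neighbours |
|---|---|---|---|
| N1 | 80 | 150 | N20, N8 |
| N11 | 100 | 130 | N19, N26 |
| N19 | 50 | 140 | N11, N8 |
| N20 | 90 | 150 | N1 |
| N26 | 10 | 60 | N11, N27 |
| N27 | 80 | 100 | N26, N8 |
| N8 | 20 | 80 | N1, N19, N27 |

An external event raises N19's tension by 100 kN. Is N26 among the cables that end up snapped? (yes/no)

yes

Round 1 — N19 at 150 > 140. N19 snaps.
  N19 sheds 150 kN to N11, N8: 75 each.
    N11: 100+75 = 175 > 130
    N8: 20+75 = 95 > 80
Round 2 — N11, N8 snap.
  N11 sheds 175 kN to N26: 175 each.
    N26: 10+175 = 185 > 60
  N8 sheds 95 kN to N1, N27: 47 each (1 lost).
    N1: 80+47 = 127 ≤ 150
    N27: 80+47 = 127 > 100
Round 3 — N26, N27 snap.
  N26 sheds 185 kN: no online neighbours, lost.
  N27 sheds 127 kN: no online neighbours, lost.
No further breaks.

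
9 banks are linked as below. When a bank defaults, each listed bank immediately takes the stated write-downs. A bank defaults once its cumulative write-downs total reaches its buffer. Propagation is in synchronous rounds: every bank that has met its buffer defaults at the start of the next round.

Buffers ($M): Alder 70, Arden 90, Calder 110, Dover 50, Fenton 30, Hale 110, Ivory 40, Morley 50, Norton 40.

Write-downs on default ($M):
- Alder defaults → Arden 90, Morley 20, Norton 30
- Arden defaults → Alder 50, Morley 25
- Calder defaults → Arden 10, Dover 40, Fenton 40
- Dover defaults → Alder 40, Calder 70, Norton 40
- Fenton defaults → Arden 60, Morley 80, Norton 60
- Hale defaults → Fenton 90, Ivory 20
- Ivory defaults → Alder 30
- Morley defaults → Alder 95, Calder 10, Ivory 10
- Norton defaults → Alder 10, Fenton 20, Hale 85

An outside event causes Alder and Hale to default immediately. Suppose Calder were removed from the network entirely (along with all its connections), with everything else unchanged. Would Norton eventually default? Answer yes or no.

yes

With Calder removed:
Round 1 — Alder, Hale default (initial).
  Arden: +90 → 90 ≥ 90
  Fenton: +90 → 90 ≥ 30
  Ivory: +20 → 20 < 40
  Morley: +20 → 20 < 50
  Norton: +30 → 30 < 40
Round 2 — Arden, Fenton default.
  Morley: +25+80 → 125 ≥ 50
  Norton: +60 → 90 ≥ 40
Round 3 — Morley, Norton default.
  Ivory: +10 → 30 < 40
No further defaults.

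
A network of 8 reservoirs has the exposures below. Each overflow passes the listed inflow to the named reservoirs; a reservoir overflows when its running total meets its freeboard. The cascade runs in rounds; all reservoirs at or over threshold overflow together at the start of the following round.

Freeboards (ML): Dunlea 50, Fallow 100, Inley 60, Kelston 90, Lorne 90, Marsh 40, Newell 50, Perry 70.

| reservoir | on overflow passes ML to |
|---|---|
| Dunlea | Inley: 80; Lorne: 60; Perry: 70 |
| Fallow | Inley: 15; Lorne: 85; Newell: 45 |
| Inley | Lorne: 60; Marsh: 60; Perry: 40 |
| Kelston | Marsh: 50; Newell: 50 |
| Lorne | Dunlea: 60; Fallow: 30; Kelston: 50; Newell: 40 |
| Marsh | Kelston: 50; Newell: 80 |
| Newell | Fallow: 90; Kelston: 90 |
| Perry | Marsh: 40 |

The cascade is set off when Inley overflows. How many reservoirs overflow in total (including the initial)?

4

Round 1 — Inley overflows (initial).
  Lorne: +60 → 60 < 90
  Marsh: +60 → 60 ≥ 40
  Perry: +40 → 40 < 70
Round 2 — Marsh overflows.
  Kelston: +50 → 50 < 90
  Newell: +80 → 80 ≥ 50
Round 3 — Newell overflows.
  Fallow: +90 → 90 < 100
  Kelston: +90 → 140 ≥ 90
Round 4 — Kelston overflows.
No further overflows.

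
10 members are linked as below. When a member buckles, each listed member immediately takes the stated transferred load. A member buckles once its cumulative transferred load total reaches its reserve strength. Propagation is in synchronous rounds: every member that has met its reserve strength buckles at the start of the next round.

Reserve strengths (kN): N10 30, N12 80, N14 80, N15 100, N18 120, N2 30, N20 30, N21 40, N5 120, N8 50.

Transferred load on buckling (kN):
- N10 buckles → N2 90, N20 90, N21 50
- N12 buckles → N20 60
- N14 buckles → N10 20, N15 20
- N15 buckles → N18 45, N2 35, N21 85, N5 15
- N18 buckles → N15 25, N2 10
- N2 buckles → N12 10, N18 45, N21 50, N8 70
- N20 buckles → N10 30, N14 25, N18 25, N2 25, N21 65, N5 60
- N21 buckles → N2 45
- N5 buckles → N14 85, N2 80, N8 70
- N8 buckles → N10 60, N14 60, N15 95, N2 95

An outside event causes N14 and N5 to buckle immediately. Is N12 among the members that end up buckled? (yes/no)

Round 1 — N14, N5 buckle (initial).
  N10: +20 → 20 < 30
  N15: +20 → 20 < 100
  N2: +80 → 80 ≥ 30
  N8: +70 → 70 ≥ 50
Round 2 — N2, N8 buckle.
  N10: +60 → 80 ≥ 30
  N12: +10 → 10 < 80
  N15: +95 → 115 ≥ 100
  N18: +45 → 45 < 120
  N21: +50 → 50 ≥ 40
Round 3 — N10, N15, N21 buckle.
  N18: +45 → 90 < 120
  N20: +90 → 90 ≥ 30
Round 4 — N20 buckles.
  N18: +25 → 115 < 120
No further bucklings.

no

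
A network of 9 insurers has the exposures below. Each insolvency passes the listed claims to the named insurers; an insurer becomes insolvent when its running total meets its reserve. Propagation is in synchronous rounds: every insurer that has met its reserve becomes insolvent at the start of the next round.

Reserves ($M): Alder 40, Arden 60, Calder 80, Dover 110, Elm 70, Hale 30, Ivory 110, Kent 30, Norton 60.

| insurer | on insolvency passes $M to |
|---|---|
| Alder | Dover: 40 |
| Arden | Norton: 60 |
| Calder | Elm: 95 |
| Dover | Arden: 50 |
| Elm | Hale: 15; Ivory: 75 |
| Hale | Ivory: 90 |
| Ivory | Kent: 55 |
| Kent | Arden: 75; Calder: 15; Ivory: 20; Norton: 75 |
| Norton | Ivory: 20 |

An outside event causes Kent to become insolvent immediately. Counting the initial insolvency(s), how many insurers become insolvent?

Round 1 — Kent becomes insolvent (initial).
  Arden: +75 → 75 ≥ 60
  Calder: +15 → 15 < 80
  Ivory: +20 → 20 < 110
  Norton: +75 → 75 ≥ 60
Round 2 — Arden, Norton become insolvent.
  Ivory: +20 → 40 < 110
No further insolvencies.

3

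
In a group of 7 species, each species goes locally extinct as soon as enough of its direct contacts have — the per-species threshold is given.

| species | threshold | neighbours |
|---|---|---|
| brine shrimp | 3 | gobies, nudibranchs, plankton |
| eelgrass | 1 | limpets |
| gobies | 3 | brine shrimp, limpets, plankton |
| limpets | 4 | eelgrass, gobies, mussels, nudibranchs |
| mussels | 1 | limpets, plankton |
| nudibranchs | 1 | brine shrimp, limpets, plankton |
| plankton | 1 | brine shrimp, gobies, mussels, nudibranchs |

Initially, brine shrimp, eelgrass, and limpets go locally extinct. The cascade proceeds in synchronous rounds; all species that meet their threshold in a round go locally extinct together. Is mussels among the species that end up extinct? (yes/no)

yes

Round 1 — brine shrimp, eelgrass, limpets go locally extinct (initial).
Round 2 — checking thresholds:
  gobies: 2 of 3 neighbours < 3, not yet.
  mussels: 1 of 2 neighbours ≥ 1, goes locally extinct.
  nudibranchs: 2 of 3 neighbours ≥ 1, goes locally extinct.
  plankton: 1 of 4 neighbours ≥ 1, goes locally extinct.
Round 3 — checking thresholds:
  gobies: 3 of 3 neighbours ≥ 3, goes locally extinct.
Round 4 — no new extinctions; cascade stops.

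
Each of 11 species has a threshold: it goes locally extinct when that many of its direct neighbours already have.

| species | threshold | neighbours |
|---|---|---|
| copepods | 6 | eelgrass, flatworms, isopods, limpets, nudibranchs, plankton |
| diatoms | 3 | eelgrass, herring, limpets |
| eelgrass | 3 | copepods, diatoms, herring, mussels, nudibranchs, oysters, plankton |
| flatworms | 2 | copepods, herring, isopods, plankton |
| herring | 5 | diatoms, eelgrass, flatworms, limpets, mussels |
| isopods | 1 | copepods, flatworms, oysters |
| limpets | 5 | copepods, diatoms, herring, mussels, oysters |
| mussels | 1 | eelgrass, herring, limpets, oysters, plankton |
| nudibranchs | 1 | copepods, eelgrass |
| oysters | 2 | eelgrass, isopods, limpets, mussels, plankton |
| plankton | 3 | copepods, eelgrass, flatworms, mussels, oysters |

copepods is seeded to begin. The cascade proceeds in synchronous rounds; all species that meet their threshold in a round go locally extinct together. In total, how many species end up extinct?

4

Round 1 — copepods goes locally extinct (initial).
Round 2 — checking thresholds:
  eelgrass: 1 of 7 neighbours < 3, below threshold.
  flatworms: 1 of 4 neighbours < 2, below threshold.
  isopods: 1 of 3 neighbours ≥ 1, goes locally extinct.
  limpets: 1 of 5 neighbours < 5, below threshold.
  nudibranchs: 1 of 2 neighbours ≥ 1, goes locally extinct.
  plankton: 1 of 5 neighbours < 3, below threshold.
Round 3 — checking thresholds:
  eelgrass: 2 of 7 neighbours < 3, below threshold.
  flatworms: 2 of 4 neighbours ≥ 2, goes locally extinct.
  limpets: 1 of 5 neighbours < 5, below threshold.
  oysters: 1 of 5 neighbours < 2, below threshold.
  plankton: 1 of 5 neighbours < 3, below threshold.
Round 4 — no new extinctions; cascade stops.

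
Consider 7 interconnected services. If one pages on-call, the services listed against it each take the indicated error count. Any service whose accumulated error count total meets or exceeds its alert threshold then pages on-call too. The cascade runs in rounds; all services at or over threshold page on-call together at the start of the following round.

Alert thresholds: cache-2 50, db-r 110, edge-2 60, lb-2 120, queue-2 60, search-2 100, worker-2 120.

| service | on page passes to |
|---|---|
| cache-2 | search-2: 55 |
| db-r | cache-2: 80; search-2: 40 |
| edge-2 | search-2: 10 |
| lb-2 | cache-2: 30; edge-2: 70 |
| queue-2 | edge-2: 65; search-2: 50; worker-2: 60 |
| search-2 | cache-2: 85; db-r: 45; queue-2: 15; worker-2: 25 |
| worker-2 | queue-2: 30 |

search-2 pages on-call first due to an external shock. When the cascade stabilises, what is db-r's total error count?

45

Round 1 — search-2 pages on-call (initial).
  cache-2: +85 → 85 ≥ 50
  db-r: +45 → 45 < 110
  queue-2: +15 → 15 < 60
  worker-2: +25 → 25 < 120
Round 2 — cache-2 pages on-call.
No further pages.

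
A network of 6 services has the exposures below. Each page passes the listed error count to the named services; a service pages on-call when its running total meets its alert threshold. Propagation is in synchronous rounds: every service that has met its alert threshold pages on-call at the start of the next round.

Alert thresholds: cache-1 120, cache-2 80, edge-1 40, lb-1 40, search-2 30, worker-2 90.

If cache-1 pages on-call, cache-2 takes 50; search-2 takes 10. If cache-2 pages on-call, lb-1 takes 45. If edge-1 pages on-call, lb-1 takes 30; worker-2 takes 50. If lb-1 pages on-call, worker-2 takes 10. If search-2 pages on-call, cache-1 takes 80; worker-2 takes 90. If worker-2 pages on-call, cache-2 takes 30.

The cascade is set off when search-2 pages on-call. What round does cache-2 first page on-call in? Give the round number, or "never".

never

Round 1 — search-2 pages on-call (initial).
  cache-1: +80 → 80 < 120
  worker-2: +90 → 90 ≥ 90
Round 2 — worker-2 pages on-call.
  cache-2: +30 → 30 < 80
No further pages.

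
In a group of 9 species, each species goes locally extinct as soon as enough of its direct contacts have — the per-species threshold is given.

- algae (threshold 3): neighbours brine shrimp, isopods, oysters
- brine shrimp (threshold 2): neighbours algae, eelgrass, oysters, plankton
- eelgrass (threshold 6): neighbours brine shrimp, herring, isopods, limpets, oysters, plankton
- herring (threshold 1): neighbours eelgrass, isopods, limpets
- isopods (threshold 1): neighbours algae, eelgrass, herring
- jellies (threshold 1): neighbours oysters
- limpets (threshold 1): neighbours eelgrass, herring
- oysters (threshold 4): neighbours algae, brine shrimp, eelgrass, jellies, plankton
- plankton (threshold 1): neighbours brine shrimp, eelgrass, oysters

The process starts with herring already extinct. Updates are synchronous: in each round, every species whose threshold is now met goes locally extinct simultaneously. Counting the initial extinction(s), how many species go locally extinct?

Round 1 — herring goes locally extinct (initial).
Round 2 — checking thresholds:
  eelgrass: 1 of 6 neighbours < 6, below threshold.
  isopods: 1 of 3 neighbours ≥ 1, goes locally extinct.
  limpets: 1 of 2 neighbours ≥ 1, goes locally extinct.
Round 3 — no new extinctions; cascade stops.

3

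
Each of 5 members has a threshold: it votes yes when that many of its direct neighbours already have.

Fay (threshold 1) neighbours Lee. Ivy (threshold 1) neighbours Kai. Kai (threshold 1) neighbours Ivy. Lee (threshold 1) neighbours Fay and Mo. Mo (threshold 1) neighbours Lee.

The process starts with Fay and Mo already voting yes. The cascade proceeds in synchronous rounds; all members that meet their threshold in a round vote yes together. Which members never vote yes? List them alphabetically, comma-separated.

Ivy, Kai

Round 1 — Fay, Mo vote yes (initial).
Round 2 — checking thresholds:
  Lee: 2 of 2 neighbours ≥ 1, votes yes.
Round 3 — no new yes votes; cascade stops.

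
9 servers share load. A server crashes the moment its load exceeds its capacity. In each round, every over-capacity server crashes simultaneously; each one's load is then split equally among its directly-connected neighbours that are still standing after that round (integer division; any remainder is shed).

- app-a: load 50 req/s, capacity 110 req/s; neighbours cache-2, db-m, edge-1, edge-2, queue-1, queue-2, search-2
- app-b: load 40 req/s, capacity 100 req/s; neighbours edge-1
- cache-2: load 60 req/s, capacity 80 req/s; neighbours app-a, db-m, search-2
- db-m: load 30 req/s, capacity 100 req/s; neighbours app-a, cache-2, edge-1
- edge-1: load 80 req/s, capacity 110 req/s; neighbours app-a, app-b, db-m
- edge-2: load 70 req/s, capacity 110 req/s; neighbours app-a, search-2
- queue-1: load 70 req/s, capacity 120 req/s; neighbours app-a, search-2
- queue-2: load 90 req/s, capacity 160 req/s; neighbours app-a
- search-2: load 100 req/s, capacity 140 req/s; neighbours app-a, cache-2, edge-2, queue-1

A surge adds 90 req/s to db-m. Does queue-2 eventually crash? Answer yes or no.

Round 1 — db-m at 120 > 100. db-m crashes.
  db-m sheds 120 req/s to app-a, cache-2, edge-1: 40 each.
    app-a: 50+40 = 90 ≤ 110
    cache-2: 60+40 = 100 > 80
    edge-1: 80+40 = 120 > 110
Round 2 — cache-2, edge-1 crash.
  cache-2 sheds 100 req/s to app-a, search-2: 50 each.
    app-a: 90+50 = 140 > 110
    search-2: 100+50 = 150 > 140
  edge-1 sheds 120 req/s to app-a, app-b: 60 each.
    app-a: 140+60 = 200 > 110
    app-b: 40+60 = 100 ≤ 100
Round 3 — app-a, search-2 crash.
  app-a sheds 200 req/s to edge-2, queue-1, queue-2: 66 each (2 lost).
    edge-2: 70+66 = 136 > 110
    queue-1: 70+66 = 136 > 120
    queue-2: 90+66 = 156 ≤ 160
  search-2 sheds 150 req/s to edge-2, queue-1: 75 each.
    edge-2: 136+75 = 211 > 110
    queue-1: 136+75 = 211 > 120
Round 4 — edge-2, queue-1 crash.
  edge-2 sheds 211 req/s: no online neighbours, lost.
  queue-1 sheds 211 req/s: no online neighbours, lost.
No further crashes.

no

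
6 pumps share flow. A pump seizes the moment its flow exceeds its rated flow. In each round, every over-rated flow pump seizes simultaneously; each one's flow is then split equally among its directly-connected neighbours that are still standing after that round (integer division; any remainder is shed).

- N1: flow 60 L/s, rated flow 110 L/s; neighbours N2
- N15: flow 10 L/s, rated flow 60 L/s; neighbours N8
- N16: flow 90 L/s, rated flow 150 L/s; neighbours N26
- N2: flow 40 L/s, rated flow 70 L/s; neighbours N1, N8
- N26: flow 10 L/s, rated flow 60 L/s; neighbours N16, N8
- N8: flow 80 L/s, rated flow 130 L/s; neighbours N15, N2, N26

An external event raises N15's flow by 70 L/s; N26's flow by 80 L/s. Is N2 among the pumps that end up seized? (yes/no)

yes

Round 1 — N15 at 80 > 60; N26 at 90 > 60. N15, N26 seize.
  N15 sheds 80 L/s to N8: 80 each.
    N8: 80+80 = 160 > 130
  N26 sheds 90 L/s to N16, N8: 45 each.
    N16: 90+45 = 135 ≤ 150
    N8: 160+45 = 205 > 130
Round 2 — N8 seizes.
  N8 sheds 205 L/s to N2: 205 each.
    N2: 40+205 = 245 > 70
Round 3 — N2 seizes.
  N2 sheds 245 L/s to N1: 245 each.
    N1: 60+245 = 305 > 110
Round 4 — N1 seizes.
  N1 sheds 305 L/s: no online neighbours, lost.
No further seizures.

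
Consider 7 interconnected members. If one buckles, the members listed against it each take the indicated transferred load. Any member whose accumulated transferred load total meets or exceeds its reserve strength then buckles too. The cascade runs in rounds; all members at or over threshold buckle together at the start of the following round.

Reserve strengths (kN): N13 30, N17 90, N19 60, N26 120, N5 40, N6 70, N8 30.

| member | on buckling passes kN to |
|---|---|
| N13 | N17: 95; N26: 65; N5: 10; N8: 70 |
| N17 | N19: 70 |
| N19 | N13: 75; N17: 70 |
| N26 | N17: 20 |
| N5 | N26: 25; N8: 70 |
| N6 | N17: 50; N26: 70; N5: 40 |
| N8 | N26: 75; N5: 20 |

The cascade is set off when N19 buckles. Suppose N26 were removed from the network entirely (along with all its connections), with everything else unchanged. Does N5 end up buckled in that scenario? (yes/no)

With N26 removed:
Round 1 — N19 buckles (initial).
  N13: +75 → 75 ≥ 30
  N17: +70 → 70 < 90
Round 2 — N13 buckles.
  N17: +95 → 165 ≥ 90
  N5: +10 → 10 < 40
  N8: +70 → 70 ≥ 30
Round 3 — N17, N8 buckle.
  N5: +20 → 30 < 40
No further bucklings.

no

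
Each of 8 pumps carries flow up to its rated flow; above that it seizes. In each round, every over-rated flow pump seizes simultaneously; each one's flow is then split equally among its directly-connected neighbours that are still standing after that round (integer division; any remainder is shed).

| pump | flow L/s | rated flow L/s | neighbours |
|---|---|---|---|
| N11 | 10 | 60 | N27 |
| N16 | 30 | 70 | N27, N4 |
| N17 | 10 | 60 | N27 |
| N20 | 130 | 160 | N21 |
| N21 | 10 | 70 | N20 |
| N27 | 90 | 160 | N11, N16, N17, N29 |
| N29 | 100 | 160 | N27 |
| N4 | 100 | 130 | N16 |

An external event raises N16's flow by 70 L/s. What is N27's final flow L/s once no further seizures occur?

Round 1 — N16 at 100 > 70. N16 seizes.
  N16 sheds 100 L/s to N27, N4: 50 each.
    N27: 90+50 = 140 ≤ 160
    N4: 100+50 = 150 > 130
Round 2 — N4 seizes.
  N4 sheds 150 L/s: no online neighbours, lost.
No further seizures.

140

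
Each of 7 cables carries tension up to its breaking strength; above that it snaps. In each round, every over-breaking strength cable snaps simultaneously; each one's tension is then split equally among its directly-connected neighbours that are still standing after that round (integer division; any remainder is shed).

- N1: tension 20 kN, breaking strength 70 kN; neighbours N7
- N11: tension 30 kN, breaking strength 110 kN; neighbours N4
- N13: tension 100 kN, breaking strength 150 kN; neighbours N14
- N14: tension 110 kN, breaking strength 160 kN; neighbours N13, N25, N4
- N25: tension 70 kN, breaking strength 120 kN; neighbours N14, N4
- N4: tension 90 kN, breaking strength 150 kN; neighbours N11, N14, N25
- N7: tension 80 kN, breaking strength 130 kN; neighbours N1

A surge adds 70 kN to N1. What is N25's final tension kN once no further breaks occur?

Round 1 — N1 at 90 > 70. N1 snaps.
  N1 sheds 90 kN to N7: 90 each.
    N7: 80+90 = 170 > 130
Round 2 — N7 snaps.
  N7 sheds 170 kN: no online neighbours, lost.
No further breaks.

70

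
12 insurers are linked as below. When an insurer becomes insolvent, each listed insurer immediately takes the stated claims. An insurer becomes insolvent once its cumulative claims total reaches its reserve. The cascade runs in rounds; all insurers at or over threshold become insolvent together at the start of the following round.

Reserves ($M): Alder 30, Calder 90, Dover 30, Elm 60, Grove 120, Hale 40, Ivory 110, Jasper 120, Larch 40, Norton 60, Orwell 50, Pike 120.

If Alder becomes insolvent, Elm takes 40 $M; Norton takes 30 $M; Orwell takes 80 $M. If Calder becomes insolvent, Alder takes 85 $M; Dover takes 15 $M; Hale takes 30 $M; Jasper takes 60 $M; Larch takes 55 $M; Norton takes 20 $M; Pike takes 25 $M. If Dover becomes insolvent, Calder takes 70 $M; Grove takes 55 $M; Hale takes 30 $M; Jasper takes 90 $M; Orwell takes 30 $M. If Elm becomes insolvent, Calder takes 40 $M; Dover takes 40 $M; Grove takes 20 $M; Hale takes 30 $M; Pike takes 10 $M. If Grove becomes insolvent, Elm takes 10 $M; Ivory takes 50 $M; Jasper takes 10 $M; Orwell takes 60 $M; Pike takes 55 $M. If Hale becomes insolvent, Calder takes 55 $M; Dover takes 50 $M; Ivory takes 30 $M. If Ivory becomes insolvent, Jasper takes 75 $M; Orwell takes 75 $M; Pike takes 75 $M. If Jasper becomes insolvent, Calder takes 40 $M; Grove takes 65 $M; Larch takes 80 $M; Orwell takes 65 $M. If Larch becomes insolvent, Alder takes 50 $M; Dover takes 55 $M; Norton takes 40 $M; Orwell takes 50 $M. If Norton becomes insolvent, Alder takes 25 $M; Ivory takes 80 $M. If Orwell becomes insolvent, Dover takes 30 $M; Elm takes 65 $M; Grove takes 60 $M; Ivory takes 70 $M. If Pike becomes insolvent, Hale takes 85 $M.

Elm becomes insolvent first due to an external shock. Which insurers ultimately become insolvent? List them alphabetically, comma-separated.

Alder, Calder, Dover, Elm, Grove, Hale, Ivory, Jasper, Larch, Norton, Orwell, Pike

Round 1 — Elm becomes insolvent (initial).
  Calder: +40 → 40 < 90
  Dover: +40 → 40 ≥ 30
  Grove: +20 → 20 < 120
  Hale: +30 → 30 < 40
  Pike: +10 → 10 < 120
Round 2 — Dover becomes insolvent.
  Calder: +70 → 110 ≥ 90
  Grove: +55 → 75 < 120
  Hale: +30 → 60 ≥ 40
  Jasper: +90 → 90 < 120
  Orwell: +30 → 30 < 50
Round 3 — Calder, Hale become insolvent.
  Alder: +85 → 85 ≥ 30
  Ivory: +30 → 30 < 110
  Jasper: +60 → 150 ≥ 120
  Larch: +55 → 55 ≥ 40
  Norton: +20 → 20 < 60
  Pike: +25 → 35 < 120
Round 4 — Alder, Jasper, Larch become insolvent.
  Grove: +65 → 140 ≥ 120
  Norton: +30+40 → 90 ≥ 60
  Orwell: +80+65+50 → 225 ≥ 50
Round 5 — Grove, Norton, Orwell become insolvent.
  Ivory: +50+80+70 → 230 ≥ 110
  Pike: +55 → 90 < 120
Round 6 — Ivory becomes insolvent.
  Pike: +75 → 165 ≥ 120
Round 7 — Pike becomes insolvent.
No further insolvencies.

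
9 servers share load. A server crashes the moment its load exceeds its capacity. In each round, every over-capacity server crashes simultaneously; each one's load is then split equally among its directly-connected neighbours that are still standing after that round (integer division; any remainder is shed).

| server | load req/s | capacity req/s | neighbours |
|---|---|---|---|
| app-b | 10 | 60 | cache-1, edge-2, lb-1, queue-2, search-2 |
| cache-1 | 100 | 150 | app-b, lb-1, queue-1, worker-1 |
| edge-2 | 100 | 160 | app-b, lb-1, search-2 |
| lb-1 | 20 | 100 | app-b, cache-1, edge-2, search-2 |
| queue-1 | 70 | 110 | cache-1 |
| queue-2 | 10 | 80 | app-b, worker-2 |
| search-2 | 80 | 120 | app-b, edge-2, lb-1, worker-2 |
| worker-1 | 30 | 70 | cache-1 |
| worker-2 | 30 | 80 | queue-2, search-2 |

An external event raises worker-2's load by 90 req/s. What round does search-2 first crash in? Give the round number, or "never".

2

Round 1 — worker-2 at 120 > 80. worker-2 crashes.
  worker-2 sheds 120 req/s to queue-2, search-2: 60 each.
    queue-2: 10+60 = 70 ≤ 80
    search-2: 80+60 = 140 > 120
Round 2 — search-2 crashes.
  search-2 sheds 140 req/s to app-b, edge-2, lb-1: 46 each (2 lost).
    app-b: 10+46 = 56 ≤ 60
    edge-2: 100+46 = 146 ≤ 160
    lb-1: 20+46 = 66 ≤ 100
No further crashes.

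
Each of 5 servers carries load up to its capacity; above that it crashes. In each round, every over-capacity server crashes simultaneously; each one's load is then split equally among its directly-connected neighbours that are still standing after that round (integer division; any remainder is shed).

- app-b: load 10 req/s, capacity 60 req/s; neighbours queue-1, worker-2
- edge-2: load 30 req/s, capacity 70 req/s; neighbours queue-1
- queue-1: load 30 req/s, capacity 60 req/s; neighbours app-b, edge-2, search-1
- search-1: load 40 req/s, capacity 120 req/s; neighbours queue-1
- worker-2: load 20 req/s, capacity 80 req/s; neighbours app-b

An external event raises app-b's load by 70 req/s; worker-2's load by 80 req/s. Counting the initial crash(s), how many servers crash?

Round 1 — app-b at 80 > 60; worker-2 at 100 > 80. app-b, worker-2 crash.
  app-b sheds 80 req/s to queue-1: 80 each.
    queue-1: 30+80 = 110 > 60
  worker-2 sheds 100 req/s: no online neighbours, lost.
Round 2 — queue-1 crashes.
  queue-1 sheds 110 req/s to edge-2, search-1: 55 each.
    edge-2: 30+55 = 85 > 70
    search-1: 40+55 = 95 ≤ 120
Round 3 — edge-2 crashes.
  edge-2 sheds 85 req/s: no online neighbours, lost.
No further crashes.

4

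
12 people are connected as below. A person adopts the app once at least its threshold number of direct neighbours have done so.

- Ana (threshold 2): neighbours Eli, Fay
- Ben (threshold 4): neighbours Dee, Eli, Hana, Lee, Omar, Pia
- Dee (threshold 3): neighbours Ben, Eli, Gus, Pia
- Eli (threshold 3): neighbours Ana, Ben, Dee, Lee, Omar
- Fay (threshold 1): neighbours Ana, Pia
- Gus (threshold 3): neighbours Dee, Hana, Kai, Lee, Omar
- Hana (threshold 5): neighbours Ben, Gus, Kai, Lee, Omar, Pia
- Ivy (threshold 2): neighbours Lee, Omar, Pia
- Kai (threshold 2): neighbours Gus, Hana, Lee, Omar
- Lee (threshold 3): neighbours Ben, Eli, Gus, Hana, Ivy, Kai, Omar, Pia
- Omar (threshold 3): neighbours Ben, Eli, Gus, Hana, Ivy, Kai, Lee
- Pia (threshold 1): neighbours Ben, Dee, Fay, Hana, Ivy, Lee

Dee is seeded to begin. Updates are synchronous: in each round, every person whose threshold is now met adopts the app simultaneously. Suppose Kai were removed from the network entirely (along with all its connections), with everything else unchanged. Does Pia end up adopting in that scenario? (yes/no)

With Kai removed:
Round 1 — Dee adopts the app (initial).
Round 2 — checking thresholds:
  Ben: 1 of 6 neighbours < 4, not yet.
  Eli: 1 of 5 neighbours < 3, not yet.
  Gus: 1 of 4 neighbours < 3, not yet.
  Pia: 1 of 6 neighbours ≥ 1, adopts the app.
Round 3 — checking thresholds:
  Ben: 2 of 6 neighbours < 4, not yet.
  Eli: 1 of 5 neighbours < 3, not yet.
  Fay: 1 of 2 neighbours ≥ 1, adopts the app.
  Gus: 1 of 4 neighbours < 3, not yet.
  Hana: 1 of 5 neighbours < 5, not yet.
  Ivy: 1 of 3 neighbours < 2, not yet.
  Lee: 1 of 7 neighbours < 3, not yet.
Round 4 — no new adoptions; cascade stops.

yes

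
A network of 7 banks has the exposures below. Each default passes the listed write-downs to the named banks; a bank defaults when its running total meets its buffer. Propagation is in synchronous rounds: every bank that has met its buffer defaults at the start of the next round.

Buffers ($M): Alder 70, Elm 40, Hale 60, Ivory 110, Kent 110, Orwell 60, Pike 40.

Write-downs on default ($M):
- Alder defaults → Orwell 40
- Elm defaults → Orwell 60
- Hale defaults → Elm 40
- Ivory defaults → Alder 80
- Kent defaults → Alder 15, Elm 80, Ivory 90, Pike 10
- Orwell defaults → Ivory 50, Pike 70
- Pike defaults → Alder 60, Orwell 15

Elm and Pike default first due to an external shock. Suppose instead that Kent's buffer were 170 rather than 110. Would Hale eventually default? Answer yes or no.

no

With Kent's buffer at 170:
Round 1 — Elm, Pike default (initial).
  Alder: +60 → 60 < 70
  Orwell: +60+15 → 75 ≥ 60
Round 2 — Orwell defaults.
  Ivory: +50 → 50 < 110
No further defaults.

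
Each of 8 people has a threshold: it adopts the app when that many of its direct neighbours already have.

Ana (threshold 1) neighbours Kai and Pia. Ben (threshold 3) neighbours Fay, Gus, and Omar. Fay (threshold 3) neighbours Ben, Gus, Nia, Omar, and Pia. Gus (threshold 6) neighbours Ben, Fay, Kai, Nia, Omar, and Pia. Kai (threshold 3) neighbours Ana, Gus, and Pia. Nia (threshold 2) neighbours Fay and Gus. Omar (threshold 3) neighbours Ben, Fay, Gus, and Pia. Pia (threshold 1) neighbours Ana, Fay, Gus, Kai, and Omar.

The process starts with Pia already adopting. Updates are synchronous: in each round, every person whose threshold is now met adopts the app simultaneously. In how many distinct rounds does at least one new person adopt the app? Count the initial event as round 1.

Round 1 — Pia adopts the app (initial).
Round 2 — checking thresholds:
  Ana: 1 of 2 neighbours ≥ 1, adopts the app.
  Fay: 1 of 5 neighbours < 3, holds.
  Gus: 1 of 6 neighbours < 6, holds.
  Kai: 1 of 3 neighbours < 3, holds.
  Omar: 1 of 4 neighbours < 3, holds.
Round 3 — no new adoptions; cascade stops.

2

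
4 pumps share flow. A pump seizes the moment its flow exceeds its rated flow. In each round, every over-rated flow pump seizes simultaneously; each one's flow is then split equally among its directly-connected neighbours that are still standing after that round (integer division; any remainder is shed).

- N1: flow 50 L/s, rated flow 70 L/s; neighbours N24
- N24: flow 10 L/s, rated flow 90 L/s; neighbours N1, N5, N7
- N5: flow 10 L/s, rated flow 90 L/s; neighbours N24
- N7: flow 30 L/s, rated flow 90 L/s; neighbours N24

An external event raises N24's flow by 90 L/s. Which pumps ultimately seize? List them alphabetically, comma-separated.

Round 1 — N24 at 100 > 90. N24 seizes.
  N24 sheds 100 L/s to N1, N5, N7: 33 each (1 lost).
    N1: 50+33 = 83 > 70
    N5: 10+33 = 43 ≤ 90
    N7: 30+33 = 63 ≤ 90
Round 2 — N1 seizes.
  N1 sheds 83 L/s: no online neighbours, lost.
No further seizures.

N1, N24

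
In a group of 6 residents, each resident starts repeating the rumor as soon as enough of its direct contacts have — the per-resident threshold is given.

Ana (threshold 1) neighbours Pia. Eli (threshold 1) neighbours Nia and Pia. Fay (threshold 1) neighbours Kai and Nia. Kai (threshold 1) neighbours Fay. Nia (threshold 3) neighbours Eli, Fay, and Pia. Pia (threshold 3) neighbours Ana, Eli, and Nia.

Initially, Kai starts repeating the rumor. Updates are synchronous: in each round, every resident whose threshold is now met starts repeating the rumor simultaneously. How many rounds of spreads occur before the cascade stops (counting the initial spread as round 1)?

Round 1 — Kai starts repeating the rumor (initial).
Round 2 — checking thresholds:
  Fay: 1 of 2 neighbours ≥ 1, starts repeating the rumor.
Round 3 — no new spreads; cascade stops.

2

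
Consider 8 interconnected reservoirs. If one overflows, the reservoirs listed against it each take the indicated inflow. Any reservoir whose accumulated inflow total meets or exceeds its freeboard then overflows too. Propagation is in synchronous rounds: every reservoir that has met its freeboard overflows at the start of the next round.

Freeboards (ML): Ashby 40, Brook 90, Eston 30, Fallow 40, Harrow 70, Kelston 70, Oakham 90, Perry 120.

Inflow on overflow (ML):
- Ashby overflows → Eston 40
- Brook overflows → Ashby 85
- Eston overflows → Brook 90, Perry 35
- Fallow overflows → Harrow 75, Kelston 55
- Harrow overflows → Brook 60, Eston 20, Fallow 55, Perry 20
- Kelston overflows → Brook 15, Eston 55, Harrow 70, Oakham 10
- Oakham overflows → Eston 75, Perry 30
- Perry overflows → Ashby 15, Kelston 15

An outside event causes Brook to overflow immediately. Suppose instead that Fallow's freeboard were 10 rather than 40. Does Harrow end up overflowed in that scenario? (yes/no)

no

With Fallow's freeboard at 10:
Round 1 — Brook overflows (initial).
  Ashby: +85 → 85 ≥ 40
Round 2 — Ashby overflows.
  Eston: +40 → 40 ≥ 30
Round 3 — Eston overflows.
  Perry: +35 → 35 < 120
No further overflows.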